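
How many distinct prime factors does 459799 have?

459799 = 17^2 · 1591
1591 = 37 · 43
459799 = 17^2 · 37 · 43, which has 3 distinct prime factors.

3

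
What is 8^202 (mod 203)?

71

8^1 ≡ 8 (mod 203)
8^2 ≡ 8^2 = 64 ≡ 64 (mod 203)
8^4 ≡ 64^2 = 4096 ≡ 36 (mod 203)
8^8 ≡ 36^2 = 1296 ≡ 78 (mod 203)
8^16 ≡ 78^2 = 6084 ≡ 197 (mod 203)
8^32 ≡ 197^2 = 38809 ≡ 36 (mod 203)
8^64 ≡ 36^2 = 1296 ≡ 78 (mod 203)
8^128 ≡ 78^2 = 6084 ≡ 197 (mod 203)
202 = 128 + 64 + 8 + 2 in binary powers of 2.
So 8^202 ≡ 197 · 78 · 78 · 64 ≡ 71 (mod 203).
Since 71 ≠ 1, base 8 is a Fermat witness: 203 is composite.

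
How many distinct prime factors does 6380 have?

6380 = 2^2 · 1595
1595 = 5 · 319
319 = 11 · 29
6380 = 2^2 · 5 · 11 · 29, which has 4 distinct prime factors.

4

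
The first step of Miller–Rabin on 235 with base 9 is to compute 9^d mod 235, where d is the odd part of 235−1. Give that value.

235 − 1 = 234 = 2^1 · 117, so d = 117.
9^1 ≡ 9 (mod 235)
9^2 ≡ 9^2 = 81 ≡ 81 (mod 235)
9^4 ≡ 81^2 = 6561 ≡ 216 (mod 235)
9^8 ≡ 216^2 = 46656 ≡ 126 (mod 235)
9^16 ≡ 126^2 = 15876 ≡ 131 (mod 235)
9^32 ≡ 131^2 = 17161 ≡ 6 (mod 235)
9^64 ≡ 6^2 = 36 ≡ 36 (mod 235)
117 = 64 + 32 + 16 + 4 + 1 in binary powers of 2.
So 9^117 ≡ 36 · 6 · 131 · 216 · 9 ≡ 34 (mod 235).
Squaring chain: 34; never reaches −1, so base 9 is a Miller–Rabin witness that 235 is composite.

34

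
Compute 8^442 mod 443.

8^1 ≡ 8 (mod 443)
8^2 ≡ 8^2 = 64 ≡ 64 (mod 443)
8^4 ≡ 64^2 = 4096 ≡ 109 (mod 443)
8^8 ≡ 109^2 = 11881 ≡ 363 (mod 443)
8^16 ≡ 363^2 = 131769 ≡ 198 (mod 443)
8^32 ≡ 198^2 = 39204 ≡ 220 (mod 443)
8^64 ≡ 220^2 = 48400 ≡ 113 (mod 443)
8^128 ≡ 113^2 = 12769 ≡ 365 (mod 443)
8^256 ≡ 365^2 = 133225 ≡ 325 (mod 443)
442 = 256 + 128 + 32 + 16 + 8 + 2 in binary powers of 2.
So 8^442 ≡ 325 · 365 · 220 · 198 · 363 · 64 ≡ 1 (mod 443).
Since the result is 1, base 8 gives no evidence that 443 is composite.

1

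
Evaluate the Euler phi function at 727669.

Factor: 727669 = 61 · 79 · 151.
φ(727669) = (61−1) · (79−1) · (151−1) = 60 · 78 · 150 = 702000.

702000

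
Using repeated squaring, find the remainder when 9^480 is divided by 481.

9^1 ≡ 9 (mod 481)
9^2 ≡ 9^2 = 81 ≡ 81 (mod 481)
9^4 ≡ 81^2 = 6561 ≡ 308 (mod 481)
9^8 ≡ 308^2 = 94864 ≡ 107 (mod 481)
9^16 ≡ 107^2 = 11449 ≡ 386 (mod 481)
9^32 ≡ 386^2 = 148996 ≡ 367 (mod 481)
9^64 ≡ 367^2 = 134689 ≡ 9 (mod 481)
9^128 ≡ 9^2 = 81 ≡ 81 (mod 481)
9^256 ≡ 81^2 = 6561 ≡ 308 (mod 481)
480 = 256 + 128 + 64 + 32 in binary powers of 2.
So 9^480 ≡ 308 · 81 · 9 · 367 ≡ 248 (mod 481).
Since 248 ≠ 1, base 9 is a Fermat witness: 481 is composite.

248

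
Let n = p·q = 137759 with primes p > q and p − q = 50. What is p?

Since p = q + 50, we have 137759 = q(q + 50), so q² + 50q − 137759 = 0.
Discriminant: 50² + 4·137759 = 2500 + 551036 = 553536; √553536 = 744.
q = (−50 + 744)/2 = 347, and p = q + 50 = 397.
Check: 347 · 397 = 137759.

397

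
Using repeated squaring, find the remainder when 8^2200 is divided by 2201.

900

8^1 ≡ 8 (mod 2201)
8^2 ≡ 8^2 = 64 ≡ 64 (mod 2201)
8^4 ≡ 64^2 = 4096 ≡ 1895 (mod 2201)
8^8 ≡ 1895^2 = 3591025 ≡ 1194 (mod 2201)
8^16 ≡ 1194^2 = 1425636 ≡ 1589 (mod 2201)
8^32 ≡ 1589^2 = 2524921 ≡ 374 (mod 2201)
8^64 ≡ 374^2 = 139876 ≡ 1213 (mod 2201)
8^128 ≡ 1213^2 = 1471369 ≡ 1101 (mod 2201)
8^256 ≡ 1101^2 = 1212201 ≡ 1651 (mod 2201)
8^512 ≡ 1651^2 = 2725801 ≡ 963 (mod 2201)
8^1024 ≡ 963^2 = 927369 ≡ 748 (mod 2201)
8^2048 ≡ 748^2 = 559504 ≡ 450 (mod 2201)
2200 = 2048 + 128 + 16 + 8 in binary powers of 2.
So 8^2200 ≡ 450 · 1101 · 1589 · 1194 ≡ 900 (mod 2201).
Since 900 ≠ 1, base 8 is a Fermat witness: 2201 is composite.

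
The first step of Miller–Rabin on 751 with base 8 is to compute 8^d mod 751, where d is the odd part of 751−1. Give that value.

751 − 1 = 750 = 2^1 · 375, so d = 375.
8^1 ≡ 8 (mod 751)
8^2 ≡ 8^2 = 64 ≡ 64 (mod 751)
8^4 ≡ 64^2 = 4096 ≡ 341 (mod 751)
8^8 ≡ 341^2 = 116281 ≡ 627 (mod 751)
8^16 ≡ 627^2 = 393129 ≡ 356 (mod 751)
8^32 ≡ 356^2 = 126736 ≡ 568 (mod 751)
8^64 ≡ 568^2 = 322624 ≡ 445 (mod 751)
8^128 ≡ 445^2 = 198025 ≡ 512 (mod 751)
8^256 ≡ 512^2 = 262144 ≡ 45 (mod 751)
375 = 256 + 64 + 32 + 16 + 4 + 2 + 1 in binary powers of 2.
So 8^375 ≡ 45 · 445 · 568 · 356 · 341 · 64 · 8 ≡ 1 (mod 751).
Since 8^d ≡ 1 (mod 751), base 8 does not prove 751 composite.

1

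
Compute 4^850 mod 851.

4^1 ≡ 4 (mod 851)
4^2 ≡ 4^2 = 16 ≡ 16 (mod 851)
4^4 ≡ 16^2 = 256 ≡ 256 (mod 851)
4^8 ≡ 256^2 = 65536 ≡ 9 (mod 851)
4^16 ≡ 9^2 = 81 ≡ 81 (mod 851)
4^32 ≡ 81^2 = 6561 ≡ 604 (mod 851)
4^64 ≡ 604^2 = 364816 ≡ 588 (mod 851)
4^128 ≡ 588^2 = 345744 ≡ 238 (mod 851)
4^256 ≡ 238^2 = 56644 ≡ 478 (mod 851)
4^512 ≡ 478^2 = 228484 ≡ 416 (mod 851)
850 = 512 + 256 + 64 + 16 + 2 in binary powers of 2.
So 4^850 ≡ 416 · 478 · 588 · 81 · 16 ≡ 478 (mod 851).
Since 478 ≠ 1, base 4 is a Fermat witness: 851 is composite.

478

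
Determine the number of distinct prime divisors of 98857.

98857 = 11^2 · 817
817 = 19 · 43
98857 = 11^2 · 19 · 43, which has 3 distinct prime factors.

3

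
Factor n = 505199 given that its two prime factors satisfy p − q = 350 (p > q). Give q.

Since p = q + 350, we have 505199 = q(q + 350), so q² + 350q − 505199 = 0.
Discriminant: 350² + 4·505199 = 122500 + 2020796 = 2143296; √2143296 = 1464.
q = (−350 + 1464)/2 = 557, and p = q + 350 = 907.
Check: 557 · 907 = 505199.

557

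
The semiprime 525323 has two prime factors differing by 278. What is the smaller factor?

599

Since p = q + 278, we have 525323 = q(q + 278), so q² + 278q − 525323 = 0.
Discriminant: 278² + 4·525323 = 77284 + 2101292 = 2178576; √2178576 = 1476.
q = (−278 + 1476)/2 = 599, and p = q + 278 = 877.
Check: 599 · 877 = 525323.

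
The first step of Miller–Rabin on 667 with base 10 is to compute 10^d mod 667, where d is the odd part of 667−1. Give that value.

667 − 1 = 666 = 2^1 · 333, so d = 333.
10^1 ≡ 10 (mod 667)
10^2 ≡ 10^2 = 100 ≡ 100 (mod 667)
10^4 ≡ 100^2 = 10000 ≡ 662 (mod 667)
10^8 ≡ 662^2 = 438244 ≡ 25 (mod 667)
10^16 ≡ 25^2 = 625 ≡ 625 (mod 667)
10^32 ≡ 625^2 = 390625 ≡ 430 (mod 667)
10^64 ≡ 430^2 = 184900 ≡ 141 (mod 667)
10^128 ≡ 141^2 = 19881 ≡ 538 (mod 667)
10^256 ≡ 538^2 = 289444 ≡ 633 (mod 667)
333 = 256 + 64 + 8 + 4 + 1 in binary powers of 2.
So 10^333 ≡ 633 · 141 · 25 · 662 · 10 ≡ 172 (mod 667).
Squaring chain: 172; never reaches −1, so base 10 is a Miller–Rabin witness that 667 is composite.

172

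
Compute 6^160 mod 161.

6^1 ≡ 6 (mod 161)
6^2 ≡ 6^2 = 36 ≡ 36 (mod 161)
6^4 ≡ 36^2 = 1296 ≡ 8 (mod 161)
6^8 ≡ 8^2 = 64 ≡ 64 (mod 161)
6^16 ≡ 64^2 = 4096 ≡ 71 (mod 161)
6^32 ≡ 71^2 = 5041 ≡ 50 (mod 161)
6^64 ≡ 50^2 = 2500 ≡ 85 (mod 161)
6^128 ≡ 85^2 = 7225 ≡ 141 (mod 161)
160 = 128 + 32 in binary powers of 2.
So 6^160 ≡ 141 · 50 ≡ 127 (mod 161).
Since 127 ≠ 1, base 6 is a Fermat witness: 161 is composite.

127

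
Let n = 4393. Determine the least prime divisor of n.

23

4393 is odd.
Digit sum 19, not divisible by 3.
Ends in 3: not divisible by 5.
7: 4393 = 7·627 + 4
11: 4393 = 11·399 + 4
13: 4393 = 13·337 + 12
17: 4393 = 17·258 + 7
19: 4393 = 19·231 + 4
23: 4393 = 23·191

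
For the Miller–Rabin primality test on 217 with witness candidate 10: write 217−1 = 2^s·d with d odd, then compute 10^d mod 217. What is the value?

217 − 1 = 216 = 2^3 · 27, so d = 27.
10^1 ≡ 10 (mod 217)
10^2 ≡ 10^2 = 100 ≡ 100 (mod 217)
10^4 ≡ 100^2 = 10000 ≡ 18 (mod 217)
10^8 ≡ 18^2 = 324 ≡ 107 (mod 217)
10^16 ≡ 107^2 = 11449 ≡ 165 (mod 217)
27 = 16 + 8 + 2 + 1 in binary powers of 2.
So 10^27 ≡ 165 · 107 · 100 · 10 ≡ 97 (mod 217).
Squaring chain: 97 → 78 → 8; never reaches −1, so base 10 is a Miller–Rabin witness that 217 is composite.

97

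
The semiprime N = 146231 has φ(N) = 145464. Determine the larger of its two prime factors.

419

φ(n) = (p−1)(q−1) = n − (p+q) + 1, so p + q = 146231 − 145464 + 1 = 768.
p and q are the roots of t² − 768t + 146231 = 0.
Discriminant: 768² − 4·146231 = 589824 − 584924 = 4900; √4900 = 70.
q = (768 − 70)/2 = 349, p = (768 + 70)/2 = 419.
Check: 349 · 419 = 146231.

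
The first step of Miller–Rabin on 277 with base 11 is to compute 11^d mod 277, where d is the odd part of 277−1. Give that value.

277 − 1 = 276 = 2^2 · 69, so d = 69.
11^1 ≡ 11 (mod 277)
11^2 ≡ 11^2 = 121 ≡ 121 (mod 277)
11^4 ≡ 121^2 = 14641 ≡ 237 (mod 277)
11^8 ≡ 237^2 = 56169 ≡ 215 (mod 277)
11^16 ≡ 215^2 = 46225 ≡ 243 (mod 277)
11^32 ≡ 243^2 = 59049 ≡ 48 (mod 277)
11^64 ≡ 48^2 = 2304 ≡ 88 (mod 277)
69 = 64 + 4 + 1 in binary powers of 2.
So 11^69 ≡ 88 · 237 · 11 ≡ 60 (mod 277).
Squaring chain: 60 → 276; reaches −1, so base 11 does not prove 277 composite.

60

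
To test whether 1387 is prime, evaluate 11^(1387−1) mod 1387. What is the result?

1141

11^1 ≡ 11 (mod 1387)
11^2 ≡ 11^2 = 121 ≡ 121 (mod 1387)
11^4 ≡ 121^2 = 14641 ≡ 771 (mod 1387)
11^8 ≡ 771^2 = 594441 ≡ 805 (mod 1387)
11^16 ≡ 805^2 = 648025 ≡ 296 (mod 1387)
11^32 ≡ 296^2 = 87616 ≡ 235 (mod 1387)
11^64 ≡ 235^2 = 55225 ≡ 1132 (mod 1387)
11^128 ≡ 1132^2 = 1281424 ≡ 1223 (mod 1387)
11^256 ≡ 1223^2 = 1495729 ≡ 543 (mod 1387)
11^512 ≡ 543^2 = 294849 ≡ 805 (mod 1387)
11^1024 ≡ 805^2 = 648025 ≡ 296 (mod 1387)
1386 = 1024 + 256 + 64 + 32 + 8 + 2 in binary powers of 2.
So 11^1386 ≡ 296 · 543 · 1132 · 235 · 805 · 121 ≡ 1141 (mod 1387).
Since 1141 ≠ 1, base 11 is a Fermat witness: 1387 is composite.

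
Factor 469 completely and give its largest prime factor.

67

469 = 7 · 67
67 is prime.
So 469 = 7 · 67; the largest prime factor is 67.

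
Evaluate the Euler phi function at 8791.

Factor: 8791 = 59 · 149.
φ(8791) = (59−1) · (149−1) = 58 · 148 = 8584.

8584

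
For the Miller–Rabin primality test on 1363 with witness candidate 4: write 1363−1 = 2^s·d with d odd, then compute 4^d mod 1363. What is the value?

361

1363 − 1 = 1362 = 2^1 · 681, so d = 681.
4^1 ≡ 4 (mod 1363)
4^2 ≡ 4^2 = 16 ≡ 16 (mod 1363)
4^4 ≡ 16^2 = 256 ≡ 256 (mod 1363)
4^8 ≡ 256^2 = 65536 ≡ 112 (mod 1363)
4^16 ≡ 112^2 = 12544 ≡ 277 (mod 1363)
4^32 ≡ 277^2 = 76729 ≡ 401 (mod 1363)
4^64 ≡ 401^2 = 160801 ≡ 1330 (mod 1363)
4^128 ≡ 1330^2 = 1768900 ≡ 1089 (mod 1363)
4^256 ≡ 1089^2 = 1185921 ≡ 111 (mod 1363)
4^512 ≡ 111^2 = 12321 ≡ 54 (mod 1363)
681 = 512 + 128 + 32 + 8 + 1 in binary powers of 2.
So 4^681 ≡ 54 · 1089 · 401 · 112 · 4 ≡ 361 (mod 1363).
Squaring chain: 361; never reaches −1, so base 4 is a Miller–Rabin witness that 1363 is composite.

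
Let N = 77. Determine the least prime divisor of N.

7

77 is odd.
Digit sum 14, not divisible by 3.
Ends in 7: not divisible by 5.
7: 77 = 7·11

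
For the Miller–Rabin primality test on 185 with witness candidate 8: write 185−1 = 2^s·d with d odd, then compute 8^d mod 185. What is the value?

185 − 1 = 184 = 2^3 · 23, so d = 23.
8^1 ≡ 8 (mod 185)
8^2 ≡ 8^2 = 64 ≡ 64 (mod 185)
8^4 ≡ 64^2 = 4096 ≡ 26 (mod 185)
8^8 ≡ 26^2 = 676 ≡ 121 (mod 185)
8^16 ≡ 121^2 = 14641 ≡ 26 (mod 185)
23 = 16 + 4 + 2 + 1 in binary powers of 2.
So 8^23 ≡ 26 · 26 · 64 · 8 ≡ 162 (mod 185).
Squaring chain: 162 → 159 → 121; never reaches −1, so base 8 is a Miller–Rabin witness that 185 is composite.

162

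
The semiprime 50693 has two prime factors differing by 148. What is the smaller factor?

163

Since p = q + 148, we have 50693 = q(q + 148), so q² + 148q − 50693 = 0.
Discriminant: 148² + 4·50693 = 21904 + 202772 = 224676; √224676 = 474.
q = (−148 + 474)/2 = 163, and p = q + 148 = 311.
Check: 163 · 311 = 50693.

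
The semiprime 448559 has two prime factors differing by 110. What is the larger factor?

Since p = q + 110, we have 448559 = q(q + 110), so q² + 110q − 448559 = 0.
Discriminant: 110² + 4·448559 = 12100 + 1794236 = 1806336; √1806336 = 1344.
q = (−110 + 1344)/2 = 617, and p = q + 110 = 727.
Check: 617 · 727 = 448559.

727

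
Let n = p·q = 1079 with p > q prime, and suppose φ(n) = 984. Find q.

13

φ(n) = (p−1)(q−1) = n − (p+q) + 1, so p + q = 1079 − 984 + 1 = 96.
p and q are the roots of t² − 96t + 1079 = 0.
Discriminant: 96² − 4·1079 = 9216 − 4316 = 4900; √4900 = 70.
q = (96 − 70)/2 = 13, p = (96 + 70)/2 = 83.
Check: 13 · 83 = 1079.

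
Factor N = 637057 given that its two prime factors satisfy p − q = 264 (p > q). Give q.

677

Since p = q + 264, we have 637057 = q(q + 264), so q² + 264q − 637057 = 0.
Discriminant: 264² + 4·637057 = 69696 + 2548228 = 2617924; √2617924 = 1618.
q = (−264 + 1618)/2 = 677, and p = q + 264 = 941.
Check: 677 · 941 = 637057.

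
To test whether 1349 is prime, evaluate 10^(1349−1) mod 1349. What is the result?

80

10^1 ≡ 10 (mod 1349)
10^2 ≡ 10^2 = 100 ≡ 100 (mod 1349)
10^4 ≡ 100^2 = 10000 ≡ 557 (mod 1349)
10^8 ≡ 557^2 = 310249 ≡ 1328 (mod 1349)
10^16 ≡ 1328^2 = 1763584 ≡ 441 (mod 1349)
10^32 ≡ 441^2 = 194481 ≡ 225 (mod 1349)
10^64 ≡ 225^2 = 50625 ≡ 712 (mod 1349)
10^128 ≡ 712^2 = 506944 ≡ 1069 (mod 1349)
10^256 ≡ 1069^2 = 1142761 ≡ 158 (mod 1349)
10^512 ≡ 158^2 = 24964 ≡ 682 (mod 1349)
10^1024 ≡ 682^2 = 465124 ≡ 1068 (mod 1349)
1348 = 1024 + 256 + 64 + 4 in binary powers of 2.
So 10^1348 ≡ 1068 · 158 · 712 · 557 ≡ 80 (mod 1349).
Since 80 ≠ 1, base 10 is a Fermat witness: 1349 is composite.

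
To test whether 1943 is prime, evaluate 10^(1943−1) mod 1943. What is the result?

10^1 ≡ 10 (mod 1943)
10^2 ≡ 10^2 = 100 ≡ 100 (mod 1943)
10^4 ≡ 100^2 = 10000 ≡ 285 (mod 1943)
10^8 ≡ 285^2 = 81225 ≡ 1562 (mod 1943)
10^16 ≡ 1562^2 = 2439844 ≡ 1379 (mod 1943)
10^32 ≡ 1379^2 = 1901641 ≡ 1387 (mod 1943)
10^64 ≡ 1387^2 = 1923769 ≡ 199 (mod 1943)
10^128 ≡ 199^2 = 39601 ≡ 741 (mod 1943)
10^256 ≡ 741^2 = 549081 ≡ 1155 (mod 1943)
10^512 ≡ 1155^2 = 1334025 ≡ 1127 (mod 1943)
10^1024 ≡ 1127^2 = 1270129 ≡ 1350 (mod 1943)
1942 = 1024 + 512 + 256 + 128 + 16 + 4 + 2 in binary powers of 2.
So 10^1942 ≡ 1350 · 1127 · 1155 · 741 · 1379 · 285 · 100 ≡ 992 (mod 1943).
Since 992 ≠ 1, base 10 is a Fermat witness: 1943 is composite.

992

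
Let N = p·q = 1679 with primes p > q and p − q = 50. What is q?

Since p = q + 50, we have 1679 = q(q + 50), so q² + 50q − 1679 = 0.
Discriminant: 50² + 4·1679 = 2500 + 6716 = 9216; √9216 = 96.
q = (−50 + 96)/2 = 23, and p = q + 50 = 73.
Check: 23 · 73 = 1679.

23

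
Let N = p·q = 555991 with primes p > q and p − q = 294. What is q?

Since p = q + 294, we have 555991 = q(q + 294), so q² + 294q − 555991 = 0.
Discriminant: 294² + 4·555991 = 86436 + 2223964 = 2310400; √2310400 = 1520.
q = (−294 + 1520)/2 = 613, and p = q + 294 = 907.
Check: 613 · 907 = 555991.

613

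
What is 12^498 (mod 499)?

1

12^1 ≡ 12 (mod 499)
12^2 ≡ 12^2 = 144 ≡ 144 (mod 499)
12^4 ≡ 144^2 = 20736 ≡ 277 (mod 499)
12^8 ≡ 277^2 = 76729 ≡ 382 (mod 499)
12^16 ≡ 382^2 = 145924 ≡ 216 (mod 499)
12^32 ≡ 216^2 = 46656 ≡ 249 (mod 499)
12^64 ≡ 249^2 = 62001 ≡ 125 (mod 499)
12^128 ≡ 125^2 = 15625 ≡ 156 (mod 499)
12^256 ≡ 156^2 = 24336 ≡ 384 (mod 499)
498 = 256 + 128 + 64 + 32 + 16 + 2 in binary powers of 2.
So 12^498 ≡ 384 · 156 · 125 · 249 · 216 · 144 ≡ 1 (mod 499).
Since the result is 1, base 12 gives no evidence that 499 is composite.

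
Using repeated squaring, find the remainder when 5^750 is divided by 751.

5^1 ≡ 5 (mod 751)
5^2 ≡ 5^2 = 25 ≡ 25 (mod 751)
5^4 ≡ 25^2 = 625 ≡ 625 (mod 751)
5^8 ≡ 625^2 = 390625 ≡ 105 (mod 751)
5^16 ≡ 105^2 = 11025 ≡ 511 (mod 751)
5^32 ≡ 511^2 = 261121 ≡ 524 (mod 751)
5^64 ≡ 524^2 = 274576 ≡ 461 (mod 751)
5^128 ≡ 461^2 = 212521 ≡ 739 (mod 751)
5^256 ≡ 739^2 = 546121 ≡ 144 (mod 751)
5^512 ≡ 144^2 = 20736 ≡ 459 (mod 751)
750 = 512 + 128 + 64 + 32 + 8 + 4 + 2 in binary powers of 2.
So 5^750 ≡ 459 · 739 · 461 · 524 · 105 · 625 · 25 ≡ 1 (mod 751).
Since the result is 1, base 5 gives no evidence that 751 is composite.

1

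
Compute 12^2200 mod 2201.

676

12^1 ≡ 12 (mod 2201)
12^2 ≡ 12^2 = 144 ≡ 144 (mod 2201)
12^4 ≡ 144^2 = 20736 ≡ 927 (mod 2201)
12^8 ≡ 927^2 = 859329 ≡ 939 (mod 2201)
12^16 ≡ 939^2 = 881721 ≡ 1321 (mod 2201)
12^32 ≡ 1321^2 = 1745041 ≡ 1849 (mod 2201)
12^64 ≡ 1849^2 = 3418801 ≡ 648 (mod 2201)
12^128 ≡ 648^2 = 419904 ≡ 1714 (mod 2201)
12^256 ≡ 1714^2 = 2937796 ≡ 1662 (mod 2201)
12^512 ≡ 1662^2 = 2762244 ≡ 2190 (mod 2201)
12^1024 ≡ 2190^2 = 4796100 ≡ 121 (mod 2201)
12^2048 ≡ 121^2 = 14641 ≡ 1435 (mod 2201)
2200 = 2048 + 128 + 16 + 8 in binary powers of 2.
So 12^2200 ≡ 1435 · 1714 · 1321 · 939 ≡ 676 (mod 2201).
Since 676 ≠ 1, base 12 is a Fermat witness: 2201 is composite.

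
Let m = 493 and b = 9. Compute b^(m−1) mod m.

9^1 ≡ 9 (mod 493)
9^2 ≡ 9^2 = 81 ≡ 81 (mod 493)
9^4 ≡ 81^2 = 6561 ≡ 152 (mod 493)
9^8 ≡ 152^2 = 23104 ≡ 426 (mod 493)
9^16 ≡ 426^2 = 181476 ≡ 52 (mod 493)
9^32 ≡ 52^2 = 2704 ≡ 239 (mod 493)
9^64 ≡ 239^2 = 57121 ≡ 426 (mod 493)
9^128 ≡ 426^2 = 181476 ≡ 52 (mod 493)
9^256 ≡ 52^2 = 2704 ≡ 239 (mod 493)
492 = 256 + 128 + 64 + 32 + 8 + 4 in binary powers of 2.
So 9^492 ≡ 239 · 52 · 426 · 239 · 426 · 152 ≡ 458 (mod 493).
Since 458 ≠ 1, base 9 is a Fermat witness: 493 is composite.

458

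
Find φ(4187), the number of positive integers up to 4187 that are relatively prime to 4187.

4056

Factor: 4187 = 53 · 79.
φ(4187) = (53−1) · (79−1) = 52 · 78 = 4056.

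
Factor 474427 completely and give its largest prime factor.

474427 = 67 · 7081
7081 = 73 · 97
97 is prime.
So 474427 = 67 · 73 · 97; the largest prime factor is 97.

97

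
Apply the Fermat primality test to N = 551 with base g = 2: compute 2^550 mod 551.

2^1 ≡ 2 (mod 551)
2^2 ≡ 2^2 = 4 ≡ 4 (mod 551)
2^4 ≡ 4^2 = 16 ≡ 16 (mod 551)
2^8 ≡ 16^2 = 256 ≡ 256 (mod 551)
2^16 ≡ 256^2 = 65536 ≡ 518 (mod 551)
2^32 ≡ 518^2 = 268324 ≡ 538 (mod 551)
2^64 ≡ 538^2 = 289444 ≡ 169 (mod 551)
2^128 ≡ 169^2 = 28561 ≡ 460 (mod 551)
2^256 ≡ 460^2 = 211600 ≡ 16 (mod 551)
2^512 ≡ 16^2 = 256 ≡ 256 (mod 551)
550 = 512 + 32 + 4 + 2 in binary powers of 2.
So 2^550 ≡ 256 · 538 · 16 · 4 ≡ 245 (mod 551).
Since 245 ≠ 1, base 2 is a Fermat witness: 551 is composite.

245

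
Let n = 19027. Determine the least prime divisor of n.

53

19027 is odd.
Digit sum 19, not divisible by 3.
Ends in 7: not divisible by 5.
7: 19027 = 7·2718 + 1
11: 19027 = 11·1729 + 8
13: 19027 = 13·1463 + 8
17: 19027 = 17·1119 + 4
19: 19027 = 19·1001 + 8
23: 19027 = 23·827 + 6
29: 19027 = 29·656 + 3
31: 19027 = 31·613 + 24
37: 19027 = 37·514 + 9
41: 19027 = 41·464 + 3
43: 19027 = 43·442 + 21
47: 19027 = 47·404 + 39
53: 19027 = 53·359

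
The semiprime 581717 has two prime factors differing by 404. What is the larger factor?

991

Since p = q + 404, we have 581717 = q(q + 404), so q² + 404q − 581717 = 0.
Discriminant: 404² + 4·581717 = 163216 + 2326868 = 2490084; √2490084 = 1578.
q = (−404 + 1578)/2 = 587, and p = q + 404 = 991.
Check: 587 · 991 = 581717.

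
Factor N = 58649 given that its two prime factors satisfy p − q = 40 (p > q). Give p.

Since p = q + 40, we have 58649 = q(q + 40), so q² + 40q − 58649 = 0.
Discriminant: 40² + 4·58649 = 1600 + 234596 = 236196; √236196 = 486.
q = (−40 + 486)/2 = 223, and p = q + 40 = 263.
Check: 223 · 263 = 58649.

263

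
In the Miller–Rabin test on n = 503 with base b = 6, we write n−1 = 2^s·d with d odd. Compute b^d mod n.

503 − 1 = 502 = 2^1 · 251, so d = 251.
6^1 ≡ 6 (mod 503)
6^2 ≡ 6^2 = 36 ≡ 36 (mod 503)
6^4 ≡ 36^2 = 1296 ≡ 290 (mod 503)
6^8 ≡ 290^2 = 84100 ≡ 99 (mod 503)
6^16 ≡ 99^2 = 9801 ≡ 244 (mod 503)
6^32 ≡ 244^2 = 59536 ≡ 182 (mod 503)
6^64 ≡ 182^2 = 33124 ≡ 429 (mod 503)
6^128 ≡ 429^2 = 184041 ≡ 446 (mod 503)
251 = 128 + 64 + 32 + 16 + 8 + 2 + 1 in binary powers of 2.
So 6^251 ≡ 446 · 429 · 182 · 244 · 99 · 36 · 6 ≡ 1 (mod 503).
Since 6^d ≡ 1 (mod 503), base 6 does not prove 503 composite.

1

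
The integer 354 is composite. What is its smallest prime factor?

2

354 is even: 2 divides it.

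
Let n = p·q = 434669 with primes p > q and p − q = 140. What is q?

593

Since p = q + 140, we have 434669 = q(q + 140), so q² + 140q − 434669 = 0.
Discriminant: 140² + 4·434669 = 19600 + 1738676 = 1758276; √1758276 = 1326.
q = (−140 + 1326)/2 = 593, and p = q + 140 = 733.
Check: 593 · 733 = 434669.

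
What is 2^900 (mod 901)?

611

2^1 ≡ 2 (mod 901)
2^2 ≡ 2^2 = 4 ≡ 4 (mod 901)
2^4 ≡ 4^2 = 16 ≡ 16 (mod 901)
2^8 ≡ 16^2 = 256 ≡ 256 (mod 901)
2^16 ≡ 256^2 = 65536 ≡ 664 (mod 901)
2^32 ≡ 664^2 = 440896 ≡ 307 (mod 901)
2^64 ≡ 307^2 = 94249 ≡ 545 (mod 901)
2^128 ≡ 545^2 = 297025 ≡ 596 (mod 901)
2^256 ≡ 596^2 = 355216 ≡ 222 (mod 901)
2^512 ≡ 222^2 = 49284 ≡ 630 (mod 901)
900 = 512 + 256 + 128 + 4 in binary powers of 2.
So 2^900 ≡ 630 · 222 · 596 · 16 ≡ 611 (mod 901).
Since 611 ≠ 1, base 2 is a Fermat witness: 901 is composite.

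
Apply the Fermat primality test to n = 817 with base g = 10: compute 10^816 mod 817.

391

10^1 ≡ 10 (mod 817)
10^2 ≡ 10^2 = 100 ≡ 100 (mod 817)
10^4 ≡ 100^2 = 10000 ≡ 196 (mod 817)
10^8 ≡ 196^2 = 38416 ≡ 17 (mod 817)
10^16 ≡ 17^2 = 289 ≡ 289 (mod 817)
10^32 ≡ 289^2 = 83521 ≡ 187 (mod 817)
10^64 ≡ 187^2 = 34969 ≡ 655 (mod 817)
10^128 ≡ 655^2 = 429025 ≡ 100 (mod 817)
10^256 ≡ 100^2 = 10000 ≡ 196 (mod 817)
10^512 ≡ 196^2 = 38416 ≡ 17 (mod 817)
816 = 512 + 256 + 32 + 16 in binary powers of 2.
So 10^816 ≡ 17 · 196 · 187 · 289 ≡ 391 (mod 817).
Since 391 ≠ 1, base 10 is a Fermat witness: 817 is composite.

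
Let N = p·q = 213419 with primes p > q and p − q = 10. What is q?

Since p = q + 10, we have 213419 = q(q + 10), so q² + 10q − 213419 = 0.
Discriminant: 10² + 4·213419 = 100 + 853676 = 853776; √853776 = 924.
q = (−10 + 924)/2 = 457, and p = q + 10 = 467.
Check: 457 · 467 = 213419.

457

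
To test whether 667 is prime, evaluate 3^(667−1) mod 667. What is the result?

660

3^1 ≡ 3 (mod 667)
3^2 ≡ 3^2 = 9 ≡ 9 (mod 667)
3^4 ≡ 9^2 = 81 ≡ 81 (mod 667)
3^8 ≡ 81^2 = 6561 ≡ 558 (mod 667)
3^16 ≡ 558^2 = 311364 ≡ 542 (mod 667)
3^32 ≡ 542^2 = 293764 ≡ 284 (mod 667)
3^64 ≡ 284^2 = 80656 ≡ 616 (mod 667)
3^128 ≡ 616^2 = 379456 ≡ 600 (mod 667)
3^256 ≡ 600^2 = 360000 ≡ 487 (mod 667)
3^512 ≡ 487^2 = 237169 ≡ 384 (mod 667)
666 = 512 + 128 + 16 + 8 + 2 in binary powers of 2.
So 3^666 ≡ 384 · 600 · 542 · 558 · 9 ≡ 660 (mod 667).
Since 660 ≠ 1, base 3 is a Fermat witness: 667 is composite.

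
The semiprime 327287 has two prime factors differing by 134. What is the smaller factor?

509

Since p = q + 134, we have 327287 = q(q + 134), so q² + 134q − 327287 = 0.
Discriminant: 134² + 4·327287 = 17956 + 1309148 = 1327104; √1327104 = 1152.
q = (−134 + 1152)/2 = 509, and p = q + 134 = 643.
Check: 509 · 643 = 327287.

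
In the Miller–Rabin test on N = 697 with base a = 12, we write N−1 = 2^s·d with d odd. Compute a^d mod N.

697 − 1 = 696 = 2^3 · 87, so d = 87.
12^1 ≡ 12 (mod 697)
12^2 ≡ 12^2 = 144 ≡ 144 (mod 697)
12^4 ≡ 144^2 = 20736 ≡ 523 (mod 697)
12^8 ≡ 523^2 = 273529 ≡ 305 (mod 697)
12^16 ≡ 305^2 = 93025 ≡ 324 (mod 697)
12^32 ≡ 324^2 = 104976 ≡ 426 (mod 697)
12^64 ≡ 426^2 = 181476 ≡ 256 (mod 697)
87 = 64 + 16 + 4 + 2 + 1 in binary powers of 2.
So 12^87 ≡ 256 · 324 · 523 · 144 · 12 ≡ 432 (mod 697).
Squaring chain: 432 → 525 → 310; never reaches −1, so base 12 is a Miller–Rabin witness that 697 is composite.

432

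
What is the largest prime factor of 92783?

92783 = 31 · 2993
2993 = 41 · 73
73 is prime.
So 92783 = 31 · 41 · 73; the largest prime factor is 73.

73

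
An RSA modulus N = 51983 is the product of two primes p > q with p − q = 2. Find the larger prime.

229

Since p = q + 2, we have 51983 = q(q + 2), so q² + 2q − 51983 = 0.
Discriminant: 2² + 4·51983 = 4 + 207932 = 207936; √207936 = 456.
q = (−2 + 456)/2 = 227, and p = q + 2 = 229.
Check: 227 · 229 = 51983.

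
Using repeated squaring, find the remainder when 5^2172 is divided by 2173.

1369

5^1 ≡ 5 (mod 2173)
5^2 ≡ 5^2 = 25 ≡ 25 (mod 2173)
5^4 ≡ 25^2 = 625 ≡ 625 (mod 2173)
5^8 ≡ 625^2 = 390625 ≡ 1658 (mod 2173)
5^16 ≡ 1658^2 = 2748964 ≡ 119 (mod 2173)
5^32 ≡ 119^2 = 14161 ≡ 1123 (mod 2173)
5^64 ≡ 1123^2 = 1261129 ≡ 789 (mod 2173)
5^128 ≡ 789^2 = 622521 ≡ 1043 (mod 2173)
5^256 ≡ 1043^2 = 1087849 ≡ 1349 (mod 2173)
5^512 ≡ 1349^2 = 1819801 ≡ 1000 (mod 2173)
5^1024 ≡ 1000^2 = 1000000 ≡ 420 (mod 2173)
5^2048 ≡ 420^2 = 176400 ≡ 387 (mod 2173)
2172 = 2048 + 64 + 32 + 16 + 8 + 4 in binary powers of 2.
So 5^2172 ≡ 387 · 789 · 1123 · 119 · 1658 · 625 ≡ 1369 (mod 2173).
Since 1369 ≠ 1, base 5 is a Fermat witness: 2173 is composite.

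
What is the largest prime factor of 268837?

83

268837 = 41 · 6557
6557 = 79 · 83
83 is prime.
So 268837 = 41 · 79 · 83; the largest prime factor is 83.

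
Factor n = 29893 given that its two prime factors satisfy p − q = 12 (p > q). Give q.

Since p = q + 12, we have 29893 = q(q + 12), so q² + 12q − 29893 = 0.
Discriminant: 12² + 4·29893 = 144 + 119572 = 119716; √119716 = 346.
q = (−12 + 346)/2 = 167, and p = q + 12 = 179.
Check: 167 · 179 = 29893.

167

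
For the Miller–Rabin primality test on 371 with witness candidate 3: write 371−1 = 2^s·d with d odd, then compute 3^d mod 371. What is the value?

371 − 1 = 370 = 2^1 · 185, so d = 185.
3^1 ≡ 3 (mod 371)
3^2 ≡ 3^2 = 9 ≡ 9 (mod 371)
3^4 ≡ 9^2 = 81 ≡ 81 (mod 371)
3^8 ≡ 81^2 = 6561 ≡ 254 (mod 371)
3^16 ≡ 254^2 = 64516 ≡ 333 (mod 371)
3^32 ≡ 333^2 = 110889 ≡ 331 (mod 371)
3^64 ≡ 331^2 = 109561 ≡ 116 (mod 371)
3^128 ≡ 116^2 = 13456 ≡ 100 (mod 371)
185 = 128 + 32 + 16 + 8 + 1 in binary powers of 2.
So 3^185 ≡ 100 · 331 · 333 · 254 · 3 ≡ 26 (mod 371).
Squaring chain: 26; never reaches −1, so base 3 is a Miller–Rabin witness that 371 is composite.

26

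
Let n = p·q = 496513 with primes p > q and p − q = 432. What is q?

521

Since p = q + 432, we have 496513 = q(q + 432), so q² + 432q − 496513 = 0.
Discriminant: 432² + 4·496513 = 186624 + 1986052 = 2172676; √2172676 = 1474.
q = (−432 + 1474)/2 = 521, and p = q + 432 = 953.
Check: 521 · 953 = 496513.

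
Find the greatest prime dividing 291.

97

291 = 3 · 97
97 is prime.
So 291 = 3 · 97; the largest prime factor is 97.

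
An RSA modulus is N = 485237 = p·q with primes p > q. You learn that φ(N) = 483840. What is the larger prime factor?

φ(n) = (p−1)(q−1) = n − (p+q) + 1, so p + q = 485237 − 483840 + 1 = 1398.
p and q are the roots of t² − 1398t + 485237 = 0.
Discriminant: 1398² − 4·485237 = 1954404 − 1940948 = 13456; √13456 = 116.
q = (1398 − 116)/2 = 641, p = (1398 + 116)/2 = 757.
Check: 641 · 757 = 485237.

757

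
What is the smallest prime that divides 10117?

10117 is odd.
Digit sum 10, not divisible by 3.
Ends in 7: not divisible by 5.
7: 10117 = 7·1445 + 2
11: 10117 = 11·919 + 8
13: 10117 = 13·778 + 3
17: 10117 = 17·595 + 2
19: 10117 = 19·532 + 9
23: 10117 = 23·439 + 20
29: 10117 = 29·348 + 25
31: 10117 = 31·326 + 11
37: 10117 = 37·273 + 16
41: 10117 = 41·246 + 31
43: 10117 = 43·235 + 12
47: 10117 = 47·215 + 12
53: 10117 = 53·190 + 47
59: 10117 = 59·171 + 28
61: 10117 = 61·165 + 52
67: 10117 = 67·151

67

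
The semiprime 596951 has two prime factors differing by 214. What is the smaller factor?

Since p = q + 214, we have 596951 = q(q + 214), so q² + 214q − 596951 = 0.
Discriminant: 214² + 4·596951 = 45796 + 2387804 = 2433600; √2433600 = 1560.
q = (−214 + 1560)/2 = 673, and p = q + 214 = 887.
Check: 673 · 887 = 596951.

673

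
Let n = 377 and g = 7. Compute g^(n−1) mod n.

7^1 ≡ 7 (mod 377)
7^2 ≡ 7^2 = 49 ≡ 49 (mod 377)
7^4 ≡ 49^2 = 2401 ≡ 139 (mod 377)
7^8 ≡ 139^2 = 19321 ≡ 94 (mod 377)
7^16 ≡ 94^2 = 8836 ≡ 165 (mod 377)
7^32 ≡ 165^2 = 27225 ≡ 81 (mod 377)
7^64 ≡ 81^2 = 6561 ≡ 152 (mod 377)
7^128 ≡ 152^2 = 23104 ≡ 107 (mod 377)
7^256 ≡ 107^2 = 11449 ≡ 139 (mod 377)
376 = 256 + 64 + 32 + 16 + 8 in binary powers of 2.
So 7^376 ≡ 139 · 152 · 81 · 165 · 94 ≡ 74 (mod 377).
Since 74 ≠ 1, base 7 is a Fermat witness: 377 is composite.

74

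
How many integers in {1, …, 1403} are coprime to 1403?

1320

Factor: 1403 = 23 · 61.
φ(1403) = (23−1) · (61−1) = 22 · 60 = 1320.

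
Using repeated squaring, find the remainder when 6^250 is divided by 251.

6^1 ≡ 6 (mod 251)
6^2 ≡ 6^2 = 36 ≡ 36 (mod 251)
6^4 ≡ 36^2 = 1296 ≡ 41 (mod 251)
6^8 ≡ 41^2 = 1681 ≡ 175 (mod 251)
6^16 ≡ 175^2 = 30625 ≡ 3 (mod 251)
6^32 ≡ 3^2 = 9 ≡ 9 (mod 251)
6^64 ≡ 9^2 = 81 ≡ 81 (mod 251)
6^128 ≡ 81^2 = 6561 ≡ 35 (mod 251)
250 = 128 + 64 + 32 + 16 + 8 + 2 in binary powers of 2.
So 6^250 ≡ 35 · 81 · 9 · 3 · 175 · 36 ≡ 1 (mod 251).
Since the result is 1, base 6 gives no evidence that 251 is composite.

1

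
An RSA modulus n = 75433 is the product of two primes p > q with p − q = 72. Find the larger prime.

Since p = q + 72, we have 75433 = q(q + 72), so q² + 72q − 75433 = 0.
Discriminant: 72² + 4·75433 = 5184 + 301732 = 306916; √306916 = 554.
q = (−72 + 554)/2 = 241, and p = q + 72 = 313.
Check: 241 · 313 = 75433.

313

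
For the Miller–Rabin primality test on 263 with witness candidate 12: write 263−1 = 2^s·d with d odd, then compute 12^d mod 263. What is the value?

1

263 − 1 = 262 = 2^1 · 131, so d = 131.
12^1 ≡ 12 (mod 263)
12^2 ≡ 12^2 = 144 ≡ 144 (mod 263)
12^4 ≡ 144^2 = 20736 ≡ 222 (mod 263)
12^8 ≡ 222^2 = 49284 ≡ 103 (mod 263)
12^16 ≡ 103^2 = 10609 ≡ 89 (mod 263)
12^32 ≡ 89^2 = 7921 ≡ 31 (mod 263)
12^64 ≡ 31^2 = 961 ≡ 172 (mod 263)
12^128 ≡ 172^2 = 29584 ≡ 128 (mod 263)
131 = 128 + 2 + 1 in binary powers of 2.
So 12^131 ≡ 128 · 144 · 12 ≡ 1 (mod 263).
Since 12^d ≡ 1 (mod 263), base 12 does not prove 263 composite.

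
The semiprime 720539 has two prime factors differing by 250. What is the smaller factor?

733

Since p = q + 250, we have 720539 = q(q + 250), so q² + 250q − 720539 = 0.
Discriminant: 250² + 4·720539 = 62500 + 2882156 = 2944656; √2944656 = 1716.
q = (−250 + 1716)/2 = 733, and p = q + 250 = 983.
Check: 733 · 983 = 720539.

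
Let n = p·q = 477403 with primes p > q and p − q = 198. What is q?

599

Since p = q + 198, we have 477403 = q(q + 198), so q² + 198q − 477403 = 0.
Discriminant: 198² + 4·477403 = 39204 + 1909612 = 1948816; √1948816 = 1396.
q = (−198 + 1396)/2 = 599, and p = q + 198 = 797.
Check: 599 · 797 = 477403.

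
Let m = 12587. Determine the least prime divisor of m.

41

12587 is odd.
Digit sum 23, not divisible by 3.
Ends in 7: not divisible by 5.
7: 12587 = 7·1798 + 1
11: 12587 = 11·1144 + 3
13: 12587 = 13·968 + 3
17: 12587 = 17·740 + 7
19: 12587 = 19·662 + 9
23: 12587 = 23·547 + 6
29: 12587 = 29·434 + 1
31: 12587 = 31·406 + 1
37: 12587 = 37·340 + 7
41: 12587 = 41·307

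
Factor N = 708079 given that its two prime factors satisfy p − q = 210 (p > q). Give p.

953

Since p = q + 210, we have 708079 = q(q + 210), so q² + 210q − 708079 = 0.
Discriminant: 210² + 4·708079 = 44100 + 2832316 = 2876416; √2876416 = 1696.
q = (−210 + 1696)/2 = 743, and p = q + 210 = 953.
Check: 743 · 953 = 708079.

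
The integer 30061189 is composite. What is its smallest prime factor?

30061189 is odd.
Digit sum 28, not divisible by 3.
Ends in 9: not divisible by 5.
7: 30061189 = 7·4294455 + 4
11: 30061189 = 11·2732835 + 4
13: 30061189 = 13·2312399 + 2
17: 30061189 = 17·1768305 + 4
19: 30061189 = 19·1582167 + 16
23: 30061189 = 23·1307008 + 5
29: 30061189 = 29·1036592 + 21
31: 30061189 = 31·969715 + 24
37: 30061189 = 37·812464 + 21
41: 30061189 = 41·733199 + 30
43: 30061189 = 43·699097 + 18
47: 30061189 = 47·639599 + 36
53: 30061189 = 53·567192 + 13
59: 30061189 = 59·509511 + 40
61: 30061189 = 61·492806 + 23
67: 30061189 = 67·448674 + 31
71: 30061189 = 71·423397 + 2
73: 30061189 = 73·411797 + 8
79: 30061189 = 79·380521 + 30
83: 30061189 = 83·362183

83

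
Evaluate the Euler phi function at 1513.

1408

Factor: 1513 = 17 · 89.
φ(1513) = (17−1) · (89−1) = 16 · 88 = 1408.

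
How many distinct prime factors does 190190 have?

190190 = 2 · 95095
95095 = 5 · 19019
19019 = 7 · 2717
2717 = 11 · 247
247 = 13 · 19
190190 = 2 · 5 · 7 · 11 · 13 · 19, which has 6 distinct prime factors.

6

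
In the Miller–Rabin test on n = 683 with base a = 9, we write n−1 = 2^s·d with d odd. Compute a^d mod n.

1

683 − 1 = 682 = 2^1 · 341, so d = 341.
9^1 ≡ 9 (mod 683)
9^2 ≡ 9^2 = 81 ≡ 81 (mod 683)
9^4 ≡ 81^2 = 6561 ≡ 414 (mod 683)
9^8 ≡ 414^2 = 171396 ≡ 646 (mod 683)
9^16 ≡ 646^2 = 417316 ≡ 3 (mod 683)
9^32 ≡ 3^2 = 9 ≡ 9 (mod 683)
9^64 ≡ 9^2 = 81 ≡ 81 (mod 683)
9^128 ≡ 81^2 = 6561 ≡ 414 (mod 683)
9^256 ≡ 414^2 = 171396 ≡ 646 (mod 683)
341 = 256 + 64 + 16 + 4 + 1 in binary powers of 2.
So 9^341 ≡ 646 · 81 · 3 · 414 · 9 ≡ 1 (mod 683).
Since 9^d ≡ 1 (mod 683), base 9 does not prove 683 composite.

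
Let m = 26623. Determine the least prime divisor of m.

79

26623 is odd.
Digit sum 19, not divisible by 3.
Ends in 3: not divisible by 5.
7: 26623 = 7·3803 + 2
11: 26623 = 11·2420 + 3
13: 26623 = 13·2047 + 12
17: 26623 = 17·1566 + 1
19: 26623 = 19·1401 + 4
23: 26623 = 23·1157 + 12
29: 26623 = 29·918 + 1
31: 26623 = 31·858 + 25
37: 26623 = 37·719 + 20
41: 26623 = 41·649 + 14
43: 26623 = 43·619 + 6
47: 26623 = 47·566 + 21
53: 26623 = 53·502 + 17
59: 26623 = 59·451 + 14
61: 26623 = 61·436 + 27
67: 26623 = 67·397 + 24
71: 26623 = 71·374 + 69
73: 26623 = 73·364 + 51
79: 26623 = 79·337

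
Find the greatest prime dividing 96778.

83

96778 = 2 · 48389
48389 = 11 · 4399
4399 = 53 · 83
83 is prime.
So 96778 = 2 · 11 · 53 · 83; the largest prime factor is 83.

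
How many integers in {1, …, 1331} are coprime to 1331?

1210

Factor: 1331 = 11^3.
φ(1331) = 11^2·(11−1) = 1210.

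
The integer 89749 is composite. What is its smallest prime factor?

89749 is odd.
Digit sum 37, not divisible by 3.
Ends in 9: not divisible by 5.
7: 89749 = 7·12821 + 2
11: 89749 = 11·8159

11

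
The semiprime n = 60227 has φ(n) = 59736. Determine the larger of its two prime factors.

φ(n) = (p−1)(q−1) = n − (p+q) + 1, so p + q = 60227 − 59736 + 1 = 492.
p and q are the roots of t² − 492t + 60227 = 0.
Discriminant: 492² − 4·60227 = 242064 − 240908 = 1156; √1156 = 34.
q = (492 − 34)/2 = 229, p = (492 + 34)/2 = 263.
Check: 229 · 263 = 60227.

263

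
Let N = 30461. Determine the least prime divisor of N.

30461 is odd.
Digit sum 14, not divisible by 3.
Ends in 1: not divisible by 5.
7: 30461 = 7·4351 + 4
11: 30461 = 11·2769 + 2
13: 30461 = 13·2343 + 2
17: 30461 = 17·1791 + 14
19: 30461 = 19·1603 + 4
23: 30461 = 23·1324 + 9
29: 30461 = 29·1050 + 11
31: 30461 = 31·982 + 19
37: 30461 = 37·823 + 10
41: 30461 = 41·742 + 39
43: 30461 = 43·708 + 17
47: 30461 = 47·648 + 5
53: 30461 = 53·574 + 39
59: 30461 = 59·516 + 17
61: 30461 = 61·499 + 22
67: 30461 = 67·454 + 43
71: 30461 = 71·429 + 2
73: 30461 = 73·417 + 20
79: 30461 = 79·385 + 46
83: 30461 = 83·367

83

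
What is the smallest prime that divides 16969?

16969 is odd.
Digit sum 31, not divisible by 3.
Ends in 9: not divisible by 5.
7: 16969 = 7·2424 + 1
11: 16969 = 11·1542 + 7
13: 16969 = 13·1305 + 4
17: 16969 = 17·998 + 3
19: 16969 = 19·893 + 2
23: 16969 = 23·737 + 18
29: 16969 = 29·585 + 4
31: 16969 = 31·547 + 12
37: 16969 = 37·458 + 23
41: 16969 = 41·413 + 36
43: 16969 = 43·394 + 27
47: 16969 = 47·361 + 2
53: 16969 = 53·320 + 9
59: 16969 = 59·287 + 36
61: 16969 = 61·278 + 11
67: 16969 = 67·253 + 18
71: 16969 = 71·239

71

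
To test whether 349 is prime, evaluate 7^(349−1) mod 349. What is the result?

1

7^1 ≡ 7 (mod 349)
7^2 ≡ 7^2 = 49 ≡ 49 (mod 349)
7^4 ≡ 49^2 = 2401 ≡ 307 (mod 349)
7^8 ≡ 307^2 = 94249 ≡ 19 (mod 349)
7^16 ≡ 19^2 = 361 ≡ 12 (mod 349)
7^32 ≡ 12^2 = 144 ≡ 144 (mod 349)
7^64 ≡ 144^2 = 20736 ≡ 145 (mod 349)
7^128 ≡ 145^2 = 21025 ≡ 85 (mod 349)
7^256 ≡ 85^2 = 7225 ≡ 245 (mod 349)
348 = 256 + 64 + 16 + 8 + 4 in binary powers of 2.
So 7^348 ≡ 245 · 145 · 12 · 19 · 307 ≡ 1 (mod 349).
Since the result is 1, base 7 gives no evidence that 349 is composite.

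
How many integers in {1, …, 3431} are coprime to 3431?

3312

Factor: 3431 = 47 · 73.
φ(3431) = (47−1) · (73−1) = 46 · 72 = 3312.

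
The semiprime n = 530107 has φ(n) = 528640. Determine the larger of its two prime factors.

φ(n) = (p−1)(q−1) = n − (p+q) + 1, so p + q = 530107 − 528640 + 1 = 1468.
p and q are the roots of t² − 1468t + 530107 = 0.
Discriminant: 1468² − 4·530107 = 2155024 − 2120428 = 34596; √34596 = 186.
q = (1468 − 186)/2 = 641, p = (1468 + 186)/2 = 827.
Check: 641 · 827 = 530107.

827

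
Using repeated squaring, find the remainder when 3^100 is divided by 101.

1

3^1 ≡ 3 (mod 101)
3^2 ≡ 3^2 = 9 ≡ 9 (mod 101)
3^4 ≡ 9^2 = 81 ≡ 81 (mod 101)
3^8 ≡ 81^2 = 6561 ≡ 97 (mod 101)
3^16 ≡ 97^2 = 9409 ≡ 16 (mod 101)
3^32 ≡ 16^2 = 256 ≡ 54 (mod 101)
3^64 ≡ 54^2 = 2916 ≡ 88 (mod 101)
100 = 64 + 32 + 4 in binary powers of 2.
So 3^100 ≡ 88 · 54 · 81 ≡ 1 (mod 101).
Since the result is 1, base 3 gives no evidence that 101 is composite.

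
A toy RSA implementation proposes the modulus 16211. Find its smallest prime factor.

13

16211 is odd.
Digit sum 11, not divisible by 3.
Ends in 1: not divisible by 5.
7: 16211 = 7·2315 + 6
11: 16211 = 11·1473 + 8
13: 16211 = 13·1247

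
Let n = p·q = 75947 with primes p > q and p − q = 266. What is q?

Since p = q + 266, we have 75947 = q(q + 266), so q² + 266q − 75947 = 0.
Discriminant: 266² + 4·75947 = 70756 + 303788 = 374544; √374544 = 612.
q = (−266 + 612)/2 = 173, and p = q + 266 = 439.
Check: 173 · 439 = 75947.

173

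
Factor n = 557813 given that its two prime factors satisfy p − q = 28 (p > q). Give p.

Since p = q + 28, we have 557813 = q(q + 28), so q² + 28q − 557813 = 0.
Discriminant: 28² + 4·557813 = 784 + 2231252 = 2232036; √2232036 = 1494.
q = (−28 + 1494)/2 = 733, and p = q + 28 = 761.
Check: 733 · 761 = 557813.

761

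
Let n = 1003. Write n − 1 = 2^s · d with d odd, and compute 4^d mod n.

1003 − 1 = 1002 = 2^1 · 501, so d = 501.
4^1 ≡ 4 (mod 1003)
4^2 ≡ 4^2 = 16 ≡ 16 (mod 1003)
4^4 ≡ 16^2 = 256 ≡ 256 (mod 1003)
4^8 ≡ 256^2 = 65536 ≡ 341 (mod 1003)
4^16 ≡ 341^2 = 116281 ≡ 936 (mod 1003)
4^32 ≡ 936^2 = 876096 ≡ 477 (mod 1003)
4^64 ≡ 477^2 = 227529 ≡ 851 (mod 1003)
4^128 ≡ 851^2 = 724201 ≡ 35 (mod 1003)
4^256 ≡ 35^2 = 1225 ≡ 222 (mod 1003)
501 = 256 + 128 + 64 + 32 + 16 + 4 + 1 in binary powers of 2.
So 4^501 ≡ 222 · 35 · 851 · 477 · 936 · 256 · 4 ≡ 990 (mod 1003).
Squaring chain: 990; never reaches −1, so base 4 is a Miller–Rabin witness that 1003 is composite.

990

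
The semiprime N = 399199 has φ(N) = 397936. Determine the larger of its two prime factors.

φ(n) = (p−1)(q−1) = n − (p+q) + 1, so p + q = 399199 − 397936 + 1 = 1264.
p and q are the roots of t² − 1264t + 399199 = 0.
Discriminant: 1264² − 4·399199 = 1597696 − 1596796 = 900; √900 = 30.
q = (1264 − 30)/2 = 617, p = (1264 + 30)/2 = 647.
Check: 617 · 647 = 399199.

647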